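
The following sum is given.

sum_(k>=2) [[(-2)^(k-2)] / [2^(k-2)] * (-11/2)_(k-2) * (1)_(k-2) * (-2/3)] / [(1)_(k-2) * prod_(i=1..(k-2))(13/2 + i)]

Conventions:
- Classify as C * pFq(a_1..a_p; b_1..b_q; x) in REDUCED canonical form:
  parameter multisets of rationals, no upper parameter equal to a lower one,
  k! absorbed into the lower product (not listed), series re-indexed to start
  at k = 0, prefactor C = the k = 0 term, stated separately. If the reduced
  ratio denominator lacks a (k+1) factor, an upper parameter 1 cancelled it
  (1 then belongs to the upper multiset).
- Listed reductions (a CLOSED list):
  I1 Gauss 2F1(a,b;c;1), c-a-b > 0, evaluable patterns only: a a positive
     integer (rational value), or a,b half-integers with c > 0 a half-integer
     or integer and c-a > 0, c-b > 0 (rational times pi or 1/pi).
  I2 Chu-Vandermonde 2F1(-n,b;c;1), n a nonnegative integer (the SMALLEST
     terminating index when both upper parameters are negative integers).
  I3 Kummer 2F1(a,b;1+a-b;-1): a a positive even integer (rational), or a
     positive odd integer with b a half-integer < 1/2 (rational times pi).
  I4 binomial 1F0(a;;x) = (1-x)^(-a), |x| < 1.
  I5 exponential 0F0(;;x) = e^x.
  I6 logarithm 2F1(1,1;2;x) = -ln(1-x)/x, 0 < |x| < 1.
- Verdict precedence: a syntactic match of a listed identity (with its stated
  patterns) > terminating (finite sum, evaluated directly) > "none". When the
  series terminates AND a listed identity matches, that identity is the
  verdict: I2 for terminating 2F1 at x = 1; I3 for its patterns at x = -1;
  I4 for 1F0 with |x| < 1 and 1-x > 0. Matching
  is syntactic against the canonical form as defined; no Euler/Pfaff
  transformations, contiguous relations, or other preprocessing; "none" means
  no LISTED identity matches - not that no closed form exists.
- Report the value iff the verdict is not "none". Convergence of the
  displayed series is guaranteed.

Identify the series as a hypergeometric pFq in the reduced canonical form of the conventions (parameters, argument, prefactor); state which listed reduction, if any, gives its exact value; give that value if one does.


With C = -2/3: the canonical form is 2F1(-11/2, 1; 15/2; -1). Verdict: Kummer's theorem (I3) fires (x = -1; c = 15/2 equals 1+a-b for upper {-11/2, 1}: listed pattern). Sum: (-1001/2048) * pi.

The tell: t_0 being -2/3, (1)_k (prefactor -2/3) is k! itself.
Term ratio: r(k) = (-1) * (k-11/2) (k+1) / [(k+15/2) (k+1)] - rational; roots negated = parameters, x = (-1), C = -2/3.


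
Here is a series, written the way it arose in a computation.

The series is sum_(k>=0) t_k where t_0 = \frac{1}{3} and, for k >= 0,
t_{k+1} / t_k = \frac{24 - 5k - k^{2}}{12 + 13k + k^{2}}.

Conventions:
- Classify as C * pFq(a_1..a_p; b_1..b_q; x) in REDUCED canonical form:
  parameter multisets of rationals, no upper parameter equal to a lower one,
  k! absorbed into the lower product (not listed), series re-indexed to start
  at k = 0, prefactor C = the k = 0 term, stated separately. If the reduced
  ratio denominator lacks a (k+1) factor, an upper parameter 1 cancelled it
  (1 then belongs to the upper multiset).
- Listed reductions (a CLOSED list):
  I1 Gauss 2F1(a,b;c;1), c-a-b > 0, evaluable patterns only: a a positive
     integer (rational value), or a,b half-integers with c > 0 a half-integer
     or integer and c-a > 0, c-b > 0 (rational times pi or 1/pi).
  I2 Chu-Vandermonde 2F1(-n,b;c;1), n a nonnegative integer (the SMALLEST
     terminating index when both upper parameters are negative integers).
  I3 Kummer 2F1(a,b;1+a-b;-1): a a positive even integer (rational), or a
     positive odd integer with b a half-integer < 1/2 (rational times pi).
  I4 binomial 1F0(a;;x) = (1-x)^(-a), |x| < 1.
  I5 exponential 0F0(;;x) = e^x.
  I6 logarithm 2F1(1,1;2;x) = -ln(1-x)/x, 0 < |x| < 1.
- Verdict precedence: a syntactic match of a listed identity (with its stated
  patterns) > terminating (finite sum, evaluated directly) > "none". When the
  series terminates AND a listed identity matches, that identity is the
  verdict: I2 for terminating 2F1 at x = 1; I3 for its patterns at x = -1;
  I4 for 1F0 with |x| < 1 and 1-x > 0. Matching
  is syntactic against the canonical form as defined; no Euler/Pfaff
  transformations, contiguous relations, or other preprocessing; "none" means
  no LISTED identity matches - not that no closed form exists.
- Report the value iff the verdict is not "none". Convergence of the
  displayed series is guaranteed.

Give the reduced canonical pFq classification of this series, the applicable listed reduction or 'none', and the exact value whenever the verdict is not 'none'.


With C = \frac{1}{3}: the canonical form is 2F1(-3, 8; 12; -1). Verdict: Kummer (I3) fires (x = -1; c = 12 equals 1+a-b for upper {-3, 8}: listed pattern). Sum: \frac{11}{7}.

The tell: with t_0 = \frac{1}{3}, the expanded ratio factors over Q; C = 1/3, x = -1, roots give parameters.
Ratio: r(k) = -1 * (k-3) (k+8) / [(k+12) (k+1)] ; factor over Q: parameters, x = -1, and C = \frac{1}{3}.


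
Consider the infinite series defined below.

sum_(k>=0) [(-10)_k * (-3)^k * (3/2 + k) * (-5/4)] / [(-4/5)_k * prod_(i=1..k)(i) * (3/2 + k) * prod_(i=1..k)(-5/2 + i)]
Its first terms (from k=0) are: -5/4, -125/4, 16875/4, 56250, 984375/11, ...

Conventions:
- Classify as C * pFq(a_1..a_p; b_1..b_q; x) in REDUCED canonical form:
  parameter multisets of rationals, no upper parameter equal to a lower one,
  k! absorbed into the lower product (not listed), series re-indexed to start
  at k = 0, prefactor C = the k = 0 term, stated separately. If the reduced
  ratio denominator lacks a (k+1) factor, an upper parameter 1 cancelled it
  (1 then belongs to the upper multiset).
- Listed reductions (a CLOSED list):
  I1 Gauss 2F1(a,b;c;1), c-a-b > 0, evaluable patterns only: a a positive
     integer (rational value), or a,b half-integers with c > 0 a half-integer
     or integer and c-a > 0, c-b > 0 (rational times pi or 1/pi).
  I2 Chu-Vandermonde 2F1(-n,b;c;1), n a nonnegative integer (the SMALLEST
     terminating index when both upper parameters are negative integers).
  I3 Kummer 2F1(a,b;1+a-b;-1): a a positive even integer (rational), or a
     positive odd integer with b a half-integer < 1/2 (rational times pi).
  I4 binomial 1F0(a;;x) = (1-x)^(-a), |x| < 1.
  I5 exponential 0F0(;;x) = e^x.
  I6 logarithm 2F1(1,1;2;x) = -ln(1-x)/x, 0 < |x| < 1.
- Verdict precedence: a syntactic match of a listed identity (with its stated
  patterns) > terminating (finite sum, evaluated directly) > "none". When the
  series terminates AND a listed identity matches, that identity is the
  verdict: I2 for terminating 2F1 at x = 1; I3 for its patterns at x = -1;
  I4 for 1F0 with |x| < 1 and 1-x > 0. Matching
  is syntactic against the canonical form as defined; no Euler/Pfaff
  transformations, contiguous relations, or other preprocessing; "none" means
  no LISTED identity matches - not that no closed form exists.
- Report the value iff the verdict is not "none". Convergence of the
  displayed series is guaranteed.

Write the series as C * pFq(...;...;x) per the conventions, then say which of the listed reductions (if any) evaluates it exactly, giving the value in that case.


This is -5/4 * 1F2(-10; -3/2, -4/5; -3) in reduced canonical form. Verdict: terminating. With -10 upstairs the series is a 11-term polynomial sum; evaluated term by term. Hence: 6535159604755/33079046.

Key step: from the first term -5/4: striking the common factor k + 3/2 reduces the term (C = -5/4).
Step ratio: r(k) = (-3) * (k-10) / [(k-3/2) (k-4/5) (k+1)] - rational; roots negated = parameters, x = (-3), C = -5/4.


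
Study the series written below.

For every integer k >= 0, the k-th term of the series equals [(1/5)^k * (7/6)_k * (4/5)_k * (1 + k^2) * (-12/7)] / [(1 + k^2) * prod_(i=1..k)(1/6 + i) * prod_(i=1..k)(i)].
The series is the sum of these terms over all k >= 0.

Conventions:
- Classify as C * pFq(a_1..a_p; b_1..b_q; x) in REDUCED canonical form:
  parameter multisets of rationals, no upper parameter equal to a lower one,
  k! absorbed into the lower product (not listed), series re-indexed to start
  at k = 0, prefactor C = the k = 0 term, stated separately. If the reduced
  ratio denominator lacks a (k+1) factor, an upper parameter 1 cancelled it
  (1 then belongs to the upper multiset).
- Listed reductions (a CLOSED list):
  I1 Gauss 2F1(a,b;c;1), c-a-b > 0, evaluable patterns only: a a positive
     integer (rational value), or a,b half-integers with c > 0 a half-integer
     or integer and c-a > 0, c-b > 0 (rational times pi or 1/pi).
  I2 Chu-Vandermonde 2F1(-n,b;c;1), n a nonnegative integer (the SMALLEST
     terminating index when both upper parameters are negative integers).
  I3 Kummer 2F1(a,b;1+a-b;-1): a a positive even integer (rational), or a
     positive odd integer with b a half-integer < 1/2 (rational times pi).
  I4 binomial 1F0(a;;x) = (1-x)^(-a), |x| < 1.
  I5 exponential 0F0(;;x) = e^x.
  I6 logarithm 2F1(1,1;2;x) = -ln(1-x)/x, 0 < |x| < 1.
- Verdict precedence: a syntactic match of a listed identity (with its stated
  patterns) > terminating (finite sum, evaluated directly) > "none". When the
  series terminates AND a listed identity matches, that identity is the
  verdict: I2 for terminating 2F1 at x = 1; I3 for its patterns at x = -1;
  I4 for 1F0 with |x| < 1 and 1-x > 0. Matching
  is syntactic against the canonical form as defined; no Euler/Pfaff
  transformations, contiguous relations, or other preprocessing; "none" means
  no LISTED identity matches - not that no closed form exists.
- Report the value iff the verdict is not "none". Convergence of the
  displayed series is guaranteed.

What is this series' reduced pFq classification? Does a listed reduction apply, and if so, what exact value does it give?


Reduced: x = 1/5, 1F0, upper = {4/5}, lower = {-}, C = -12/7. Verdict: the binomial series (I4) matches (the 1F0 binomial series: exponent -4/5, x = 1/5). Hence: (-12/7) * (4/5)^(-4/5).

First insight: t_0 being -12/7, the lower running product (C = -12/7) is a rising factorial.
Ratio: r(k) = (1/5) * (k+4/5) / [(k+1)] - rational in k. x = (1/5); t_0 = -12/7; negate the roots.


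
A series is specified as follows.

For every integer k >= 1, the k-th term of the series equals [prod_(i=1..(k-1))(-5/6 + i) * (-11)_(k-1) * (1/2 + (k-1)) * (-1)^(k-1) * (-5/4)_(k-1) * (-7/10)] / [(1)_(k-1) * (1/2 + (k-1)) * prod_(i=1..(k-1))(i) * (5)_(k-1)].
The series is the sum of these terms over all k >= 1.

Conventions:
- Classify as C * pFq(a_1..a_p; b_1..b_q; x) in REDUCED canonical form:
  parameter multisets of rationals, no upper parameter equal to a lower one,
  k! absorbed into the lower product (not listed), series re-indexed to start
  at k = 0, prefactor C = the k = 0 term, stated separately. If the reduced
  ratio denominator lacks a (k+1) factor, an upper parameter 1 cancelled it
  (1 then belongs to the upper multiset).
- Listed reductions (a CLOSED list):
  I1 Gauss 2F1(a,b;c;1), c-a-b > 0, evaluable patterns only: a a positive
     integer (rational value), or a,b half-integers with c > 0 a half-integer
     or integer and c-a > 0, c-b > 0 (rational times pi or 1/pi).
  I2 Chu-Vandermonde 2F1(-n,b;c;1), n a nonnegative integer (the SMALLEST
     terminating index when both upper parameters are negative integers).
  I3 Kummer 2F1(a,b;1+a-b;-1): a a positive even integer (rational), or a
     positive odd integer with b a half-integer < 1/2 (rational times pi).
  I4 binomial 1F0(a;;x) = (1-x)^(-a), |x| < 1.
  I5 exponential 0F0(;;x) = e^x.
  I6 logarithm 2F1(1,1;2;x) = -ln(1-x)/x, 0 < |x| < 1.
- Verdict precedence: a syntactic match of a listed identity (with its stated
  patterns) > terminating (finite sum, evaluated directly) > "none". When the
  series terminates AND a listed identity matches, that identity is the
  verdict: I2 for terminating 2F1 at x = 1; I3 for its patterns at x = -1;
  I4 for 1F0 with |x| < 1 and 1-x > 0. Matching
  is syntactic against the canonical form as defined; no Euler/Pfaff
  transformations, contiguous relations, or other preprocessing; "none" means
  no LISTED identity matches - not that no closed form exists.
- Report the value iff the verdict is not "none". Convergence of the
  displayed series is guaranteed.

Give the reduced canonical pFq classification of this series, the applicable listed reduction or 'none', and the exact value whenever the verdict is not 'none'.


Reduced: x = -1, 3F2, upper = {-11, -5/4, 1/6}, lower = {1, 5}, C = -7/10. Verdict: terminating. With -11 upstairs the series is a 12-term polynomial sum; evaluated term by term. Sum: -34891232628327761400631/80777165272967377059840.

Structural cue: x = (-1) and the running product (C = -7/10, x = -1) telescopes to a rising factorial.
Consecutive-term ratio: r(k) = (-1) * (k-11) (k-5/4) (k+1/6) / [(k+1) (k+5) (k+1)] ; factor over Q: parameters, x = (-1), and C = -7/10.


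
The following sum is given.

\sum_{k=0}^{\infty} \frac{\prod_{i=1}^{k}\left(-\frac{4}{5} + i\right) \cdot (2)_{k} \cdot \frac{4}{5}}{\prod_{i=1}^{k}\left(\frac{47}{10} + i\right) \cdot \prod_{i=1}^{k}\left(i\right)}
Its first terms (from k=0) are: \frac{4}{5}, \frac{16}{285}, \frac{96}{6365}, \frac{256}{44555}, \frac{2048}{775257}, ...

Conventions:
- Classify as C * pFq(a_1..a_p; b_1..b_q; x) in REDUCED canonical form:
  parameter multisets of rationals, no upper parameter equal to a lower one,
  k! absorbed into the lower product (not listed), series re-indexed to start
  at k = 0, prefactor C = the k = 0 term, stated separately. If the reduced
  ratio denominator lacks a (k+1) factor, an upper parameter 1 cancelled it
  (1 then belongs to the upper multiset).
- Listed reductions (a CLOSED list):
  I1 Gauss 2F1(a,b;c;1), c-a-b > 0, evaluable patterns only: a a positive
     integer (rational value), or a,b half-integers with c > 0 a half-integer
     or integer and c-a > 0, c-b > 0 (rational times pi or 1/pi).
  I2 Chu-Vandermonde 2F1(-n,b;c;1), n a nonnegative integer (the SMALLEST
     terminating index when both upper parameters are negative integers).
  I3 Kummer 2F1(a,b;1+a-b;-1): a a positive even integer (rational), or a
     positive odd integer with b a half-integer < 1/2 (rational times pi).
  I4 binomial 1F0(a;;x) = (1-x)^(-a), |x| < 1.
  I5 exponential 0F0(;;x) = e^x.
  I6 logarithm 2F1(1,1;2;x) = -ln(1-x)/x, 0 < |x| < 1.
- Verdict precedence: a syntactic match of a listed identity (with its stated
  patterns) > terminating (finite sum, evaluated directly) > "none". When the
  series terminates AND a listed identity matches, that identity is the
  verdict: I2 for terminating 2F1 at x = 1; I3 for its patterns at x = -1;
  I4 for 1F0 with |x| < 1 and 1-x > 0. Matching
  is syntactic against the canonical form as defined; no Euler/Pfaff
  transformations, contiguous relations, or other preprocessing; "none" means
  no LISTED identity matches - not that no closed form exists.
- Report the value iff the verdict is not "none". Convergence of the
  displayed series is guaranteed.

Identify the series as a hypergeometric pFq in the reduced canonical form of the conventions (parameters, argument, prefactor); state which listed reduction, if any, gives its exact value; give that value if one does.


Structural cue: with t_0 = \frac{4}{5}, the running product (C = 4/5) telescopes to a rising factorial.
Ratio: r(k) = 1 * (k+\frac{1}{5}) (k+2) / [(k+\frac{57}{10}) (k+1)] ; factor over Q: parameters, x = 1, and C = \frac{4}{5}.

Classification (C = \frac{4}{5}): 2F1 with upper {\frac{1}{5}, 2}, lower {\frac{57}{10}}, argument x = 1. Verdict: Gauss's theorem (I1) applies (x = 1: the Gamma ratio telescopes since c-a-b = 7/2 > 0 and a = 2 in Z>0). Value: \frac{6956}{7875}.


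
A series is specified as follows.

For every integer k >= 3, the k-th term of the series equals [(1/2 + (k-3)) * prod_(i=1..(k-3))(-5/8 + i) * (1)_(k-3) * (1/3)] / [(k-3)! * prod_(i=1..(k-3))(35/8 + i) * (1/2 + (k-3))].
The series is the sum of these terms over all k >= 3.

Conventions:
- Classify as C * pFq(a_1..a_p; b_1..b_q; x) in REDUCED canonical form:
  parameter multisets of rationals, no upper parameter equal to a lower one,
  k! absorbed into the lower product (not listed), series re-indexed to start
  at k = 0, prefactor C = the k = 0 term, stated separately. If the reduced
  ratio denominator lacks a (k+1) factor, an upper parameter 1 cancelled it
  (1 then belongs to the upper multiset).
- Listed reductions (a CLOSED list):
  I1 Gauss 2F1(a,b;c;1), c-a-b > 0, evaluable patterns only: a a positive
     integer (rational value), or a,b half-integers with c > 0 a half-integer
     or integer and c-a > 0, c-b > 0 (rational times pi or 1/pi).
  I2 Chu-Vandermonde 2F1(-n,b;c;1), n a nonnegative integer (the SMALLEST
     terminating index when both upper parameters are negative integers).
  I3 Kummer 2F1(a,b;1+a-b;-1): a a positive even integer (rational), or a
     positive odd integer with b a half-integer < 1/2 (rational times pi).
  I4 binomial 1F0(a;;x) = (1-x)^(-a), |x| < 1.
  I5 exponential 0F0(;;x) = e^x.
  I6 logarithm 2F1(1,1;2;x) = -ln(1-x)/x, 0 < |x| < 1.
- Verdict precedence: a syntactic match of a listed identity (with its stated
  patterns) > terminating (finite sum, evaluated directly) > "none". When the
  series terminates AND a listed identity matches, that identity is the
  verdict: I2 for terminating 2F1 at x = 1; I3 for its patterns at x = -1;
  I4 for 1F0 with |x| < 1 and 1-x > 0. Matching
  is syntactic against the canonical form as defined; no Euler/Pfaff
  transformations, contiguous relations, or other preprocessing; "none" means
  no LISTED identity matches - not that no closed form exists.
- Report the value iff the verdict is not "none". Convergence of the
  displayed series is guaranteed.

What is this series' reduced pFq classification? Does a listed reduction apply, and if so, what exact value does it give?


Prefactor 1/3, argument 1: 2F1 with upper {3/8, 1} over lower {43/8}. Verdict at x = 1: the Gauss summation I1 matches (x = 1: the Gamma ratio telescopes since c-a-b = 4 > 0 and a = 1 in Z>0). Its exact value is 35/96.

Key step: with t_0 = 1/3, the running product (C = 1/3, x = 1) telescopes to a rising factorial.
Term ratio: r(k) = 1 * (k+3/8) (k+1) / [(k+43/8) (k+1)] - rational in k. x = 1; t_0 = 1/3; negate the roots.


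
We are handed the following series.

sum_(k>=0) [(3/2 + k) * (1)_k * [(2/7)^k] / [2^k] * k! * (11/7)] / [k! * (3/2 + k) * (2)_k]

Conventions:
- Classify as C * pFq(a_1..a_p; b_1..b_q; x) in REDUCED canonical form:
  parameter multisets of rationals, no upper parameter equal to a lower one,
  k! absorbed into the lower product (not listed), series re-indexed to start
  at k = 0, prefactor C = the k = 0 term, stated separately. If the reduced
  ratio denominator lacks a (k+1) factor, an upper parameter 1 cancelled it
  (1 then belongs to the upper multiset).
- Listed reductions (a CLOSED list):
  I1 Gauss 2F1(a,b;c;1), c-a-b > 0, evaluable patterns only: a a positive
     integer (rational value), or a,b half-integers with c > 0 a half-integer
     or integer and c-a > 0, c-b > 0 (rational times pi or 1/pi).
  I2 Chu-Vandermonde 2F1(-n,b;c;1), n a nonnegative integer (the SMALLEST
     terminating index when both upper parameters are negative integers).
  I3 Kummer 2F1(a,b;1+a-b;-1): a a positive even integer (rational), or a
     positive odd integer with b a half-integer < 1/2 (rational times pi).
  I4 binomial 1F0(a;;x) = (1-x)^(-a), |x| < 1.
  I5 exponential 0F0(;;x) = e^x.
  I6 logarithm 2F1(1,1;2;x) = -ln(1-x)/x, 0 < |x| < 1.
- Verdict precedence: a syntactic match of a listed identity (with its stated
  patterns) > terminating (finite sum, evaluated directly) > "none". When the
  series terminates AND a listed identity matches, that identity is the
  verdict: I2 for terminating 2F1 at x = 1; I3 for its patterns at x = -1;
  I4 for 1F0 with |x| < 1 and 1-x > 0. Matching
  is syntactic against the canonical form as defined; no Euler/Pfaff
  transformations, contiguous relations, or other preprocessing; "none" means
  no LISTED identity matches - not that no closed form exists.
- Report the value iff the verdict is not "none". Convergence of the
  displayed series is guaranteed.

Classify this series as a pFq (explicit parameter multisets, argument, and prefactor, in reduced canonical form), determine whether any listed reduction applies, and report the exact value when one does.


At argument 1/7: a 2F1 with upper {1, 1}, lower {2}, scaled by C = 11/7. Verdict: logarithm (I6) matches (the logarithm: parameters (1,1;2), x = 1/7). Sum: (-11) * ln(6/7).

Structural cue: t_0 being 11/7, the factorial ratio (C = 11/7) (k+a-1)!/(a-1)! is a rising factorial (a)_k.
Ratio: r(k) = (1/7) * (k+1) (k+1) / [(k+2) (k+1)] - rational; roots negated = parameters, x = (1/7), C = 11/7.


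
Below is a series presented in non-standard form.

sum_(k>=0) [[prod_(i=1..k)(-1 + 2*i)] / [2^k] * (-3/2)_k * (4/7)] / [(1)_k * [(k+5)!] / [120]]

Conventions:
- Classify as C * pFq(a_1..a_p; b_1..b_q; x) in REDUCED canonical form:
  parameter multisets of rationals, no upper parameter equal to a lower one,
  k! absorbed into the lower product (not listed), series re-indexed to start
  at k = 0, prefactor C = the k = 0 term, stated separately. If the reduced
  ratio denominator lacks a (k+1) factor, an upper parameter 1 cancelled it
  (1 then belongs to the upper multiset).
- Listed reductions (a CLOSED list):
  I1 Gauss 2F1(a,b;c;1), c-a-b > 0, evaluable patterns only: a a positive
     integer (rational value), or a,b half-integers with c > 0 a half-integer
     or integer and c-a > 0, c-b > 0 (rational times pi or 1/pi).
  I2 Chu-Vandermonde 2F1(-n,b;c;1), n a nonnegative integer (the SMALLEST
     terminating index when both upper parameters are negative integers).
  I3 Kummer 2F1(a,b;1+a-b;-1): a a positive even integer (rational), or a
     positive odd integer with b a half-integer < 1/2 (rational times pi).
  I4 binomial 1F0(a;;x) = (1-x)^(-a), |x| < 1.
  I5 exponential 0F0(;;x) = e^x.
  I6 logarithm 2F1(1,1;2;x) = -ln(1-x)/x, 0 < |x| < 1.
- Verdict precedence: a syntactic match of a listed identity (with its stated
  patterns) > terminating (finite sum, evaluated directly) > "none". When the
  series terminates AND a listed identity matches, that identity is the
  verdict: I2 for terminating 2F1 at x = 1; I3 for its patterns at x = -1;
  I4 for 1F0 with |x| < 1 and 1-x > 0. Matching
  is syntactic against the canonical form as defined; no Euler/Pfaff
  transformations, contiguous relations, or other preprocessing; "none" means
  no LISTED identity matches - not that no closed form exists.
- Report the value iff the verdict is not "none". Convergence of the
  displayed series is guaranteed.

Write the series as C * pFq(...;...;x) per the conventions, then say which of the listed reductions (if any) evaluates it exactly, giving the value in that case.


Key observation: x = 1 and the odd product 1*3*...*(2k-1) (prefactor 4/7) is 2^k (1/2)_k.
Adjacent-term ratio: r(k) = 1 * (k-3/2) (k+1/2) / [(k+6) (k+1)] - poly over poly, x = 1 from leading terms; C = 4/7 at k = 0.

Reduced: x = 1, 2F1, upper = {-3/2, 1/2}, lower = {6}, C = 4/7. Verdict (x = 1): Gauss's theorem I1 (half-integer case) applies (x = 1; upper {-3/2, 1/2} half-integers, c = 6 in the evaluable pattern). Exact value: (2097152/1324323) / pi.


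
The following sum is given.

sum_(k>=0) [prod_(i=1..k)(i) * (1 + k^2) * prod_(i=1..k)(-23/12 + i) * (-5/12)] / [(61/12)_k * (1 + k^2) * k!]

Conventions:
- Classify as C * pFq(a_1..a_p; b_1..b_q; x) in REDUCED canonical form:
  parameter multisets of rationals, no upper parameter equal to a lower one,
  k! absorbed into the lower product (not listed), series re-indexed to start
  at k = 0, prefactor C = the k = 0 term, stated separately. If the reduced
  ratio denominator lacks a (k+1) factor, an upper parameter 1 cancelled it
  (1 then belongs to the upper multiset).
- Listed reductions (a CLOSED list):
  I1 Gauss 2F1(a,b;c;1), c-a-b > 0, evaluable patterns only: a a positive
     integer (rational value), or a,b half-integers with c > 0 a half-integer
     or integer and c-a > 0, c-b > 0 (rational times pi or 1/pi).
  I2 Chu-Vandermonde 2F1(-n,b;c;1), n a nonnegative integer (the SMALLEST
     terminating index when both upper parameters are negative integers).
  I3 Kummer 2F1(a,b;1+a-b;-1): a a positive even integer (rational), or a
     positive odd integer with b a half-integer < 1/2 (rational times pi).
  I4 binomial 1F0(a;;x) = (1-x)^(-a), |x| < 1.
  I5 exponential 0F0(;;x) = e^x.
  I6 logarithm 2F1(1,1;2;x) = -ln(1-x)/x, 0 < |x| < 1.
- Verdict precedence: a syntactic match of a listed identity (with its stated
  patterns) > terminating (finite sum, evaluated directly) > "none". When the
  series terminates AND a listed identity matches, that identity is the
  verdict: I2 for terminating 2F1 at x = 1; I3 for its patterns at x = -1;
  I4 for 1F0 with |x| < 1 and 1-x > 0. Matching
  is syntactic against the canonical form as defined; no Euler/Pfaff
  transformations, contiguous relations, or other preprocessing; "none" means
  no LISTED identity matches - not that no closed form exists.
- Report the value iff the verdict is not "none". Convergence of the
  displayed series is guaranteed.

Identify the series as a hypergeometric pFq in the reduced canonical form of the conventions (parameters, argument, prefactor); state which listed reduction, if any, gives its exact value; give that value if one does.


Reduced: x = 1, 2F1, upper = {-11/12, 1}, lower = {61/12}, C = -5/12. Verdict: Gauss's theorem (I1) matches (x = 1: the Gamma ratio telescopes since c-a-b = 5 > 0 and a = 1 in Z>0). Hence: -49/144.

The tell: x = 1 and the running product (prefactor -5/12) telescopes to a rising factorial.
Term ratio: r(k) = 1 * (k-11/12) (k+1) / [(k+61/12) (k+1)] - rational; roots negated = parameters, x = 1, C = -5/12.


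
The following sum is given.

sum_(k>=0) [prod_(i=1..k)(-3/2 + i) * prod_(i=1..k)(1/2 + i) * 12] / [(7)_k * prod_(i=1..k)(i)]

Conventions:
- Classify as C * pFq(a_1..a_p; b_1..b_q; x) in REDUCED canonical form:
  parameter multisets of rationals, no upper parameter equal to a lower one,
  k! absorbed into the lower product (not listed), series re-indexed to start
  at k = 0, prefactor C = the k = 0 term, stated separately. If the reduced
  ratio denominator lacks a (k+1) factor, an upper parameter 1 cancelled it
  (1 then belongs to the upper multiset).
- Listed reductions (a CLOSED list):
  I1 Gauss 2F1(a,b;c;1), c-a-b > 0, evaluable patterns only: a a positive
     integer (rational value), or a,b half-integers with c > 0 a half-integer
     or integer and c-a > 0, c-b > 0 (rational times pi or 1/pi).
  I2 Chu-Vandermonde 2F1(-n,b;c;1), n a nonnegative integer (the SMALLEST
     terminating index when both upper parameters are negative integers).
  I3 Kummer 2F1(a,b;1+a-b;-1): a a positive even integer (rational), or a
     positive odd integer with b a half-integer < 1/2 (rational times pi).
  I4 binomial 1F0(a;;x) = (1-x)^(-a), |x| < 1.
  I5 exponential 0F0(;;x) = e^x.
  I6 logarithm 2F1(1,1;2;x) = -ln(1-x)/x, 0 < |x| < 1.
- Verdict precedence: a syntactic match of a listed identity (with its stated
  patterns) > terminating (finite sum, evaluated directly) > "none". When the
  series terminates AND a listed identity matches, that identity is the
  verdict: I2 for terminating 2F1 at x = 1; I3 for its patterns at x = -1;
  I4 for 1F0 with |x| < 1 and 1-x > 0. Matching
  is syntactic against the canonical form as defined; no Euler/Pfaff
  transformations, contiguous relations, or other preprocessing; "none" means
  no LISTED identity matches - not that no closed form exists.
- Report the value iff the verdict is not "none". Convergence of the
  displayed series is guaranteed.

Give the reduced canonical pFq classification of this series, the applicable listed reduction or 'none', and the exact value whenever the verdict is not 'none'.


This is 12 * 2F1(-1/2, 3/2; 7; 1) in reduced canonical form. Verdict: this is Gauss's theorem I1 (half-integer case) (x = 1; upper {-1/2, 3/2} half-integers, c = 7 in the evaluable pattern). Exact value: (2097152/63063) / pi.

Structural cue: from the first term 12: the product of the first k integers (prefactor 12) is k!.
Consecutive-term ratio: r(k) = 1 * (k-1/2) (k+3/2) / [(k+7) (k+1)] ; factor over Q: parameters, x = 1, and C = 12.


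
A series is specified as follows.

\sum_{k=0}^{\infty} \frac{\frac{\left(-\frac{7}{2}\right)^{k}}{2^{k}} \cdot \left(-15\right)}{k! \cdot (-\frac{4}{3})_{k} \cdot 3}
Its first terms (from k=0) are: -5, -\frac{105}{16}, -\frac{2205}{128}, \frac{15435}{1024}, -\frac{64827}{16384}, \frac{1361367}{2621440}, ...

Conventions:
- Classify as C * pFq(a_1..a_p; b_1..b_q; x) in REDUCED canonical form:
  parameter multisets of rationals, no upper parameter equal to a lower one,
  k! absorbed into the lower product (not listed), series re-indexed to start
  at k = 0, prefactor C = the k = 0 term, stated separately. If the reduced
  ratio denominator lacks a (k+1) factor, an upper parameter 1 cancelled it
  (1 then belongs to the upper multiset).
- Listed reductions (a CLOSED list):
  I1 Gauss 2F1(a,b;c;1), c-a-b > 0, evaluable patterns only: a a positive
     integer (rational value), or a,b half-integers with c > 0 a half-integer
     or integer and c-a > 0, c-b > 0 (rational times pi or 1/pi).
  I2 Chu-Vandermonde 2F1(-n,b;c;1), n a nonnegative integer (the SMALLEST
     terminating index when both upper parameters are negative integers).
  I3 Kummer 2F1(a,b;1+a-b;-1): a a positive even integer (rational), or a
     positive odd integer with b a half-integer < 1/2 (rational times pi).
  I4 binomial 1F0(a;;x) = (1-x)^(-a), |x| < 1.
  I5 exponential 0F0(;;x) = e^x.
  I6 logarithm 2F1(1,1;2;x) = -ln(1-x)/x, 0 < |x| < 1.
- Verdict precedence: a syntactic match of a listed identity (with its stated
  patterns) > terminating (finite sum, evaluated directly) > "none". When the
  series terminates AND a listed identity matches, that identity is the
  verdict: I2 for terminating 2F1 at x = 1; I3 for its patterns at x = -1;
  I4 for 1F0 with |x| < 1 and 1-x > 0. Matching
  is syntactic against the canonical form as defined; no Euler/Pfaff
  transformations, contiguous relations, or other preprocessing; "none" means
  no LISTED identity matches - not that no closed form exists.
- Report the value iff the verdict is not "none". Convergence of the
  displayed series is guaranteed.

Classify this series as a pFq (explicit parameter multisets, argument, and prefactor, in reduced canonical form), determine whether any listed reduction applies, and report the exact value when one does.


Canonical form: C = -5 times 0F1 with upper {-}, lower {-\frac{4}{3}}, x = -\frac{7}{4}. Verdict: none - at argument -\frac{7}{4} the multisets {-} ; {-\frac{4}{3}} match no listed identity.

The tell: t_0 being -5, the constant factors (prefactor -5) combine into one prefactor.
Step ratio: r(k) = -\frac{7}{4} * 1 / [(k-\frac{4}{3}) (k+1)] ; factor over Q: parameters, x = -\frac{7}{4}, and C = -5.


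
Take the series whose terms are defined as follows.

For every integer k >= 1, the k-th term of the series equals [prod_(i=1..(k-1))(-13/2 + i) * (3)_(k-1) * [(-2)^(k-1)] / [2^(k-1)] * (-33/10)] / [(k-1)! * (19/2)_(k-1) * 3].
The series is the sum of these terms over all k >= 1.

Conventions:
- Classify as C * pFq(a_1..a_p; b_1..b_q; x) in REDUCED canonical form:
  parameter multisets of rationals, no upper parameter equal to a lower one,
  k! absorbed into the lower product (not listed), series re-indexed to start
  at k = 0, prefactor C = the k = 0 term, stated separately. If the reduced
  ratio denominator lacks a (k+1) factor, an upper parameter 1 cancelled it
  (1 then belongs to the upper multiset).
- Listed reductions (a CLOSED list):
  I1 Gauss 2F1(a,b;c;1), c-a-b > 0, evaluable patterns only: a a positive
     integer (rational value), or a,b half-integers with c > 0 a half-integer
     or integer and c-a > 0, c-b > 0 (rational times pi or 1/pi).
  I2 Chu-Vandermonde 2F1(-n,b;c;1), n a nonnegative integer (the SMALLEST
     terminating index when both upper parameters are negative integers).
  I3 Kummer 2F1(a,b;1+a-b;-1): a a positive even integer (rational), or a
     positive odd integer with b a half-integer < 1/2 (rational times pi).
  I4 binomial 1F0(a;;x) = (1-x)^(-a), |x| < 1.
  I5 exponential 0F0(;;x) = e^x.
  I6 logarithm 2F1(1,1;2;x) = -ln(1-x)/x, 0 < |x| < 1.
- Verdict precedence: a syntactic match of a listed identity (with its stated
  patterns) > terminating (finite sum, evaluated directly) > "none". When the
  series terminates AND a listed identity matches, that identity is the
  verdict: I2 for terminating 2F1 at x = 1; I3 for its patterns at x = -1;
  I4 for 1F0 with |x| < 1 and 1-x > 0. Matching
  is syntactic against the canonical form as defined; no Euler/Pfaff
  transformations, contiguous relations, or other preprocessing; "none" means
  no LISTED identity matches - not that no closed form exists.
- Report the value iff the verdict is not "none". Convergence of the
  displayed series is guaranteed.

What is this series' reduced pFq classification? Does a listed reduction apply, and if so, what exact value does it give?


Canonical form: C = -11/10 times 2F1 with upper {-11/2, 3}, lower {19/2}, x = -1. Verdict (x = -1): Kummer's theorem (I3) applies (x = -1; c = 19/2 equals 1+a-b for upper {-11/2, 3}: listed pattern). Sum: (-240669/131072) * pi.

Structural cue: t_0 = -11/10 here, and the running product (prefactor -11/10) telescopes to a rising factorial.
Step ratio: r(k) = (-1) * (k-11/2) (k+3) / [(k+19/2) (k+1)] - rational; roots negated = parameters, x = (-1), C = -11/10.


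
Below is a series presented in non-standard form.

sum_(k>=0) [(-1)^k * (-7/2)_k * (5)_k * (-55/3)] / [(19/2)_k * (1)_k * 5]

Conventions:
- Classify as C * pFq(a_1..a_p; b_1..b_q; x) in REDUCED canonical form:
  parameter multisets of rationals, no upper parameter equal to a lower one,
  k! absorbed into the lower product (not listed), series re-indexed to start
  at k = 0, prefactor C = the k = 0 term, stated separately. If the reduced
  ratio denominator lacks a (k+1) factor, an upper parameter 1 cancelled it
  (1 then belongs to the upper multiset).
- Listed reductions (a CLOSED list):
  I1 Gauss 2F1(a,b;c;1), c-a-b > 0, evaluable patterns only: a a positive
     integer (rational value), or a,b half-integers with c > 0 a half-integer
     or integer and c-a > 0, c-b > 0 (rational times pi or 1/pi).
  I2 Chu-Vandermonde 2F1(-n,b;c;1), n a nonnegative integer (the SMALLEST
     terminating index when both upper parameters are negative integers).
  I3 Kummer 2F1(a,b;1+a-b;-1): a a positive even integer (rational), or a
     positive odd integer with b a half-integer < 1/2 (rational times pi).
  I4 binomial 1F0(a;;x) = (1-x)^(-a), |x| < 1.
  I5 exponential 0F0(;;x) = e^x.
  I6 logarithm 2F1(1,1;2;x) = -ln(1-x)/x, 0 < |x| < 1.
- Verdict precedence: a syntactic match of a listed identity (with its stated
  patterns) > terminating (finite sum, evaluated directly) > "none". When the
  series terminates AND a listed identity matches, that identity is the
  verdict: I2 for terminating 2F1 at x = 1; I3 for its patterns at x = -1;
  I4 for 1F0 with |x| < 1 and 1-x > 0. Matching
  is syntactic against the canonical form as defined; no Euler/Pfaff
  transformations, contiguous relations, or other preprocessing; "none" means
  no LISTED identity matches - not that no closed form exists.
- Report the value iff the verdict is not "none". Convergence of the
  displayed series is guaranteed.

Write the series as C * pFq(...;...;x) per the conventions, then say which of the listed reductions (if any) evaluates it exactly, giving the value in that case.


This is -11/3 * 2F1(-7/2, 5; 19/2; -1) in reduced canonical form. Verdict at x = -1: the Kummer evaluation I3 matches (x = -1; c = 19/2 equals 1+a-b for upper {-7/2, 5}: listed pattern). Hence: (-2807805/524288) * pi.

First insight: t_0 being -11/3, the constant factors (C = -11/3) combine into one prefactor.
Consecutive-term ratio: r(k) = (-1) * (k-7/2) (k+5) / [(k+19/2) (k+1)] - poly over poly, x = (-1) from leading terms; C = -11/3 at k = 0.


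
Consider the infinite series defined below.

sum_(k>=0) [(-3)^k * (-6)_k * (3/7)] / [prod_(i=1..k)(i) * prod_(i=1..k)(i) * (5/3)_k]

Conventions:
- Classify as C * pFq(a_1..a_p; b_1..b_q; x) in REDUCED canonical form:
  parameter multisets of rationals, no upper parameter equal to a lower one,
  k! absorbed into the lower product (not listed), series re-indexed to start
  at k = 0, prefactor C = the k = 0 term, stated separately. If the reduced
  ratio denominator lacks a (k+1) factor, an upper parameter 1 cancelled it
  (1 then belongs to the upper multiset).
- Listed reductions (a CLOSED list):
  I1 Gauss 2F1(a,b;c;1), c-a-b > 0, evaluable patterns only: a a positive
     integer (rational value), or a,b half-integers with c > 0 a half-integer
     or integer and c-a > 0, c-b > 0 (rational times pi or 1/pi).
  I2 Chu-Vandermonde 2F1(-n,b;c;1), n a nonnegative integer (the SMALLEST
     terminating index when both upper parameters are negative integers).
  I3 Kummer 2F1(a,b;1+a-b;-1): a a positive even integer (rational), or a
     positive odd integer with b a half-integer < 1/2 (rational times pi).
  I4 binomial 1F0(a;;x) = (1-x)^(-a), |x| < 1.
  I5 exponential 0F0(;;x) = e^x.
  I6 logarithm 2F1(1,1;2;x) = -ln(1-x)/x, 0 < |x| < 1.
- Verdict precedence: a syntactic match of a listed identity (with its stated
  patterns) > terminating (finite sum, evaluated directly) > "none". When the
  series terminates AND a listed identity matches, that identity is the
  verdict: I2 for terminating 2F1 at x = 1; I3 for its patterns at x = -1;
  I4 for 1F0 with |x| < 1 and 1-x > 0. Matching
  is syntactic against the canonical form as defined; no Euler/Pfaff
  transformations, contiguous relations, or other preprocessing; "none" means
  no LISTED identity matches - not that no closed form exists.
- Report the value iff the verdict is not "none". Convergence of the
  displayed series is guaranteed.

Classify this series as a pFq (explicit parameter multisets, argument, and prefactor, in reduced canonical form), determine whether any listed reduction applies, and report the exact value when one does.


Reduced: x = -3, 1F2, upper = {-6}, lower = {1, 5/3}, C = 3/7. Verdict: terminating. (-6)_k vanishes past k = 6, leaving a 7-term sum, computed directly. Exact value: 16690420707/1172864000.

Key observation: x = (-3) and the lower running product (C = 3/7) is a rising factorial.
Ratio: r(k) = (-3) * (k-6) / [(k+1) (k+5/3) (k+1)] - rational; roots negated = parameters, x = (-3), C = 3/7.


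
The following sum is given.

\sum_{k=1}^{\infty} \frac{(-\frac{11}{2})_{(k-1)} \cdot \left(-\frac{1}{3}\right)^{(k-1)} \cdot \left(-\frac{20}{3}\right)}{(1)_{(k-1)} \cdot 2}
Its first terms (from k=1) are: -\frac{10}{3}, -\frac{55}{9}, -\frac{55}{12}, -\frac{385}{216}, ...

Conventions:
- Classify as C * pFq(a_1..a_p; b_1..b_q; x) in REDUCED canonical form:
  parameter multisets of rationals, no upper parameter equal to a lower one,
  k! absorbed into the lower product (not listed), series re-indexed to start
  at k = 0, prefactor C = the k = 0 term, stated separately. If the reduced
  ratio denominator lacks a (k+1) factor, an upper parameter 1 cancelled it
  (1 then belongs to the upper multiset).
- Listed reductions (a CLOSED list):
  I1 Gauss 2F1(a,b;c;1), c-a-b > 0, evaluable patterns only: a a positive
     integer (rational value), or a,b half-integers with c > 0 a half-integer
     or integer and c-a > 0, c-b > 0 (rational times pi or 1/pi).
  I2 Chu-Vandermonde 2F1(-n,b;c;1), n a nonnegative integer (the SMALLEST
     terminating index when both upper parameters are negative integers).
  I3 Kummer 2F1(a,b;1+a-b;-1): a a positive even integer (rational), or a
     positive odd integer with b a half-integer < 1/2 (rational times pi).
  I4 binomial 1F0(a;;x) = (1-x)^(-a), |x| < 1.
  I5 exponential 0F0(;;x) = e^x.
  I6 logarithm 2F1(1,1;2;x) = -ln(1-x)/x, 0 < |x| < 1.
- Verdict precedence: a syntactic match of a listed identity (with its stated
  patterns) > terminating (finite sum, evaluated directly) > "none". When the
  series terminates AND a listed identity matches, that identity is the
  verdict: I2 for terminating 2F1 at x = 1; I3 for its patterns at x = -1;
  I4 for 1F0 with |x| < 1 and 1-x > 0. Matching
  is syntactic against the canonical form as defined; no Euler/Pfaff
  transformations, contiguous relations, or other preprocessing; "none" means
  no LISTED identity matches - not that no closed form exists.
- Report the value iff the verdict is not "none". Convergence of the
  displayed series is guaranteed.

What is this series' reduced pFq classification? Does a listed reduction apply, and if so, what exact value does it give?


The tell: x = -\frac{1}{3} and (1)_k (C = -10/3, x = -1/3) is k! itself.
Ratio: r(k) = -\frac{1}{3} * (k-\frac{11}{2}) / [(k+1)] - rational; roots negated = parameters, x = -\frac{1}{3}, C = -\frac{10}{3}.

At argument -\frac{1}{3}: a 1F0 with upper {-\frac{11}{2}}, lower {-}, scaled by C = -\frac{10}{3}. Verdict: this is the I4 binomial reduction (the 1F0 binomial series: exponent 11/2, x = -\frac{1}{3}). Value: \left(-\frac{10}{3}\right) \cdot \left(\frac{4}{3}\right)^{\frac{11}{2}}.
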